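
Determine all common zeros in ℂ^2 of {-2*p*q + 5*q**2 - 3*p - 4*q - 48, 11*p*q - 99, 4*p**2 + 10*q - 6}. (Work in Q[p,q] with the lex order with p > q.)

Compute a lex Gröbner basis by Buchberger's algorithm.
f_1 = -2*p*q - 3*p + 5*q**2 - 4*q - 48, LT = p*q.
f_2 = 11*p*q - 99, LT = p*q.
f_3 = 4*p**2 + 10*q - 6, LT = p**2.

S(f_1,f_2): lcm = p*q. S = 3/2*p - 5/2*q**2 + 2*q + 33.
  leading term p: no divisor's leading term divides it; move 3/2*p to the remainder.
  leading term q**2: no divisor's leading term divides it; move -5/2*q**2 to the remainder.
  leading term q: no divisor's leading term divides it; move 2*q to the remainder.
  leading term 1: no divisor's leading term divides it; move 33 to the remainder.
  remainder 3/2*p - 5/2*q**2 + 2*q + 33 ≠ 0; add h_4 = 3/2*p - 5/2*q**2 + 2*q + 33 to the basis.

S(f_1,f_3): lcm = p**2*q. S = 3/2*p**2 - 5/2*p*q**2 + 2*p*q + 24*p - 5/2*q**2 + 3/2*q.
  leading term p**2: subtract (3/8)·f_3 from 3/2*p**2 - 5/2*p*q**2 + 2*p*q + 24*p - 5/2*q**2 + 3/2*q → -5/2*p*q**2 + 2*p*q + 24*p - 5/2*q**2 - 9/4*q + 9/4
  leading term p*q**2: subtract (5/4*q)·f_1 from -5/2*p*q**2 + 2*p*q + 24*p - 5/2*q**2 - 9/4*q + 9/4 → 23/4*p*q + 24*p - 25/4*q**3 + 5/2*q**2 + 231/4*q + 9/4
  leading term p*q: subtract (-23/8)·f_1 from 23/4*p*q + 24*p - 25/4*q**3 + 5/2*q**2 + 231/4*q + 9/4 → 123/8*p - 25/4*q**3 + 135/8*q**2 + 185/4*q - 543/4
  leading term p: subtract (41/4)·h_4 from 123/8*p - 25/4*q**3 + 135/8*q**2 + 185/4*q - 543/4 → -25/4*q**3 + 85/2*q**2 + 103/4*q - 474
  leading term q**3: no divisor's leading term divides it; move -25/4*q**3 to the remainder.
  leading term q**2: no divisor's leading term divides it; move 85/2*q**2 to the remainder.
  leading term q: no divisor's leading term divides it; move 103/4*q to the remainder.
  leading term 1: no divisor's leading term divides it; move -474 to the remainder.
  remainder -25/4*q**3 + 85/2*q**2 + 103/4*q - 474 ≠ 0; add h_5 = -25/4*q**3 + 85/2*q**2 + 103/4*q - 474 to the basis.

S(f_2,f_3): lcm = p**2*q. S = -9*p - 5/2*q**2 + 3/2*q.
  leading term p: subtract (-6)·h_4 from -9*p - 5/2*q**2 + 3/2*q → -35/2*q**2 + 27/2*q + 198
  leading term q**2: no divisor's leading term divides it; move -35/2*q**2 to the remainder.
  leading term q: no divisor's leading term divides it; move 27/2*q to the remainder.
  leading term 1: no divisor's leading term divides it; move 198 to the remainder.
  remainder -35/2*q**2 + 27/2*q + 198 ≠ 0; add h_6 = -35/2*q**2 + 27/2*q + 198 to the basis.

S(f_1,h_4): lcm = p*q. S = 3/2*p + 5/3*q**3 - 23/6*q**2 - 20*q + 24.
  leading term p: subtract (1)·h_4 from 3/2*p + 5/3*q**3 - 23/6*q**2 - 20*q + 24 → 5/3*q**3 - 4/3*q**2 - 22*q - 9
  leading term q**3: subtract (-4/15)·h_5 from 5/3*q**3 - 4/3*q**2 - 22*q - 9 → 10*q**2 - 227/15*q - 677/5
  leading term q**2: subtract (-4/7)·h_6 from 10*q**2 - 227/15*q - 677/5 → -779/105*q - 779/35
  leading term q: no divisor's leading term divides it; move -779/105*q to the remainder.
  leading term 1: no divisor's leading term divides it; move -779/35 to the remainder.
  remainder -779/105*q - 779/35 ≠ 0; add h_7 = -779/105*q - 779/35 to the basis.

The other S-polynomials (S(f_2,h_4), S(f_3,h_4), S(f_1,h_5), S(f_2,h_5), S(f_3,h_5), S(h_4,h_5), S(f_1,h_6), S(f_2,h_6), S(f_3,h_6), S(h_4,h_6), S(h_5,h_6), S(f_1,h_7), S(f_2,h_7), S(f_3,h_7), S(h_4,h_7), S(h_5,h_7), S(h_6,h_7)) all reduce to 0 modulo the current basis, so we have a Gröbner basis.
Inter-reduce: drop elements whose leading term is divisible by another's, tail-reduce, and make monic.
Reduced Gröbner basis: {p + 3, q + 3}.

Since the basis is lex-ordered, q + 3 is univariate in q. Its roots are {-3}. Back-substituting each root into the other basis elements fixes the other coordinates.
  q = -3: the earlier basis element becomes p + 3 = 0, giving p = -3 — point (-3, -3).
Each listed point satisfies every original equation (direct substitution).
Zero-dimensionality of the ideal guarantees finitely many solutions over ℂ.

{(-3, -3)}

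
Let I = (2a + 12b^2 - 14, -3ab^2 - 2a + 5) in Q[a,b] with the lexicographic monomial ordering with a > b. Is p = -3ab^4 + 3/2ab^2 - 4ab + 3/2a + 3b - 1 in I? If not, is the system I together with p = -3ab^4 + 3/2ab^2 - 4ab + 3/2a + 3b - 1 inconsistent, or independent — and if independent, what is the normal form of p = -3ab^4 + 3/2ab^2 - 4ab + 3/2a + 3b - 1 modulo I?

First compute the reduced Gröbner basis of I by Buchberger's algorithm.
f_1 = 2a + 12b^2 - 14, LT = a.
f_2 = -3ab^2 - 2a + 5, LT = ab^2.

S(f_1,f_2): lcm = ab^2. S = -2/3a + 6b^4 - 7b^2 + 5/3.
  leading term a: subtract (-1/3)·f_1 from -2/3a + 6b^4 - 7b^2 + 5/3 → 6b^4 - 3b^2 - 3
  leading term b^4: no divisor's leading term divides it; move 6b^4 to the remainder.
  leading term b^2: no divisor's leading term divides it; move -3b^2 to the remainder.
  leading term 1: no divisor's leading term divides it; move -3 to the remainder.
  remainder 6b^4 - 3b^2 - 3 ≠ 0; add h_3 = 6b^4 - 3b^2 - 3 to the basis.

The other S-polynomials (S(f_1,h_3), S(f_2,h_3)) all reduce to 0 modulo the current basis, so we have a Gröbner basis.
Inter-reduce: drop elements whose leading term is divisible by another's, tail-reduce, and make monic.
Reduced Gröbner basis: {a + 6b^2 - 7, b^4 - 1/2b^2 - 1/2}.
Label its elements g_1 = a + 6b^2 - 7, g_2 = b^4 - 1/2b^2 - 1/2.

Reduce p = -3ab^4 + 3/2ab^2 - 4ab + 3/2a + 3b - 1 modulo G:
  leading term ab^4: subtract (-3b^4)·g_1 from -3ab^4 + 3/2ab^2 - 4ab + 3/2a + 3b - 1 → 3/2ab^2 - 4ab + 3/2a + 18b^6 - 21b^4 + 3b - 1
  leading term ab^2: subtract (3/2b^2)·g_1 from 3/2ab^2 - 4ab + 3/2a + 18b^6 - 21b^4 + 3b - 1 → -4ab + 3/2a + 18b^6 - 30b^4 + 21/2b^2 + 3b - 1
  leading term ab: subtract (-4b)·g_1 from -4ab + 3/2a + 18b^6 - 30b^4 + 21/2b^2 + 3b - 1 → 3/2a + 18b^6 - 30b^4 + 24b^3 + 21/2b^2 - 25b - 1
  leading term a: subtract (3/2)·g_1 from 3/2a + 18b^6 - 30b^4 + 24b^3 + 21/2b^2 - 25b - 1 → 18b^6 - 30b^4 + 24b^3 + 3/2b^2 - 25b + 19/2
  leading term b^6: subtract (18b^2)·g_2 from 18b^6 - 30b^4 + 24b^3 + 3/2b^2 - 25b + 19/2 → -21b^4 + 24b^3 + 21/2b^2 - 25b + 19/2
  leading term b^4: subtract (-21)·g_2 from -21b^4 + 24b^3 + 21/2b^2 - 25b + 19/2 → 24b^3 - 25b - 1
  leading term b^3: no divisor's leading term divides it; move 24b^3 to the remainder.
  leading term b: no divisor's leading term divides it; move -25b to the remainder.
  leading term 1: no divisor's leading term divides it; move -1 to the remainder.
  normal form = 24b^3 - 25b - 1.
The normal form is nonzero, so p ∉ I. Since p minus its normal form lies in I, I + (p) = I + (r) where r = 24b^3 - 25b - 1; decide whether this ideal is the whole ring.
Run Buchberger on G together with r (pairs among the g_i already reduce to 0 since G is a Gröbner basis):
g_1 = a + 6b^2 - 7, LT = a.
g_2 = b^4 - 1/2b^2 - 1/2, LT = b^4.
r = 24b^3 - 25b - 1, LT = b^3.

S(g_2,r): lcm = b^4. S = 13/24b^2 + 1/24b - 1/2.
  leading term b^2: no divisor's leading term divides it; move 13/24b^2 to the remainder.
  leading term b: no divisor's leading term divides it; move 1/24b to the remainder.
  leading term 1: no divisor's leading term divides it; move -1/2 to the remainder.
  remainder 13/24b^2 + 1/24b - 1/2 ≠ 0; add m_4 = 13/24b^2 + 1/24b - 1/2 to the basis.

S(g_2,m_4): lcm = b^4. S = -1/13b^3 + 11/26b^2 - 1/2.
  leading term b^3: subtract (-1/312)·r from -1/13b^3 + 11/26b^2 - 1/2 → 11/26b^2 - 25/312b - 157/312
  leading term b^2: subtract (132/169)·m_4 from 11/26b^2 - 25/312b - 157/312 → -457/4056b - 457/4056
  leading term b: no divisor's leading term divides it; move -457/4056b to the remainder.
  leading term 1: no divisor's leading term divides it; move -457/4056 to the remainder.
  remainder -457/4056b - 457/4056 ≠ 0; add m_5 = -457/4056b - 457/4056 to the basis.

The other S-polynomials (S(g_1,g_2), S(g_1,r), S(g_1,m_4), S(r,m_4), S(g_1,m_5), S(g_2,m_5), S(r,m_5), S(m_4,m_5)) all reduce to 0 modulo the current basis, so we have a Gröbner basis.
Inter-reduce: drop elements whose leading term is divisible by another's, tail-reduce, and make monic.
Reduced Gröbner basis: {a - 1, b + 1}.
The reduced Gröbner basis of I + (p) is {a - 1, b + 1} ≠ {1}, a proper ideal, so the enlarged system stays consistent: p is independent of I, with normal form 24b^3 - 25b - 1.

Ideal membership is decidable via reduction modulo a Gröbner basis.

-3ab^4 + 3/2ab^2 - 4ab + 3/2a + 3b - 1 is independent of I; its normal form modulo I is 24b^3 - 25b - 1.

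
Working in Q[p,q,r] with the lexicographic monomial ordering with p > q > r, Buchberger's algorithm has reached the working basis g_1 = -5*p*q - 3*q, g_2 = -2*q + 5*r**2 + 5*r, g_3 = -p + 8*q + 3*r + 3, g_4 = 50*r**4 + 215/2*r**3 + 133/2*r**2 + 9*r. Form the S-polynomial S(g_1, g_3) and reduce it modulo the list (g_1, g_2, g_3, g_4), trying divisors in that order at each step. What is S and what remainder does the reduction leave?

S(g_1, g_3) = 8*q**2 + 3*q*r + 18/5*q; remainder on division = 0.

lcm(LM(g_1), LM(g_3)) = p*q.
S = (lcm/LT(g_1))·g_1 − (lcm/LT(g_3))·g_3 = 8*q**2 + 3*q*r + 18/5*q.
Reduce S modulo (g_1, g_2, g_3, g_4) in that order:
  leading term q**2: subtract (-4*q)·g_2 from 8*q**2 + 3*q*r + 18/5*q → 20*q*r**2 + 23*q*r + 18/5*q
  leading term q*r**2: subtract (-10*r**2)·g_2 from 20*q*r**2 + 23*q*r + 18/5*q → 23*q*r + 18/5*q + 50*r**4 + 50*r**3
  leading term q*r: subtract (-23/2*r)·g_2 from 23*q*r + 18/5*q + 50*r**4 + 50*r**3 → 18/5*q + 50*r**4 + 215/2*r**3 + 115/2*r**2
  leading term q: subtract (-9/5)·g_2 from 18/5*q + 50*r**4 + 215/2*r**3 + 115/2*r**2 → 50*r**4 + 215/2*r**3 + 133/2*r**2 + 9*r
  leading term r**4: subtract (1)·g_4 from 50*r**4 + 215/2*r**3 + 133/2*r**2 + 9*r → 0
The remainder is 0, so this S-polynomial contributes no new basis element.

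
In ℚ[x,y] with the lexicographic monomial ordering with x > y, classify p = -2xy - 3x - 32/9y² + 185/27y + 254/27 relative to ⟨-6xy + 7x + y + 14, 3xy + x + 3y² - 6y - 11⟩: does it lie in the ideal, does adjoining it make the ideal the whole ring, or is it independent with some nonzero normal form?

First compute the reduced Gröbner basis of I by Buchberger's algorithm.
f_1 = -6xy + 7x + y + 14, LT = xy.
f_2 = 3xy + x + 3y² - 6y - 11, LT = xy.

S(f_1,f_2): lcm = xy. S = -3/2x - y² + 11/6y + 4/3.
  leading term x: no divisor's leading term divides it; move -3/2x to the remainder.
  leading term y²: no divisor's leading term divides it; move -y² to the remainder.
  leading term y: no divisor's leading term divides it; move 11/6y to the remainder.
  leading term 1: no divisor's leading term divides it; move 4/3 to the remainder.
  remainder -3/2x - y² + 11/6y + 4/3 ≠ 0; add h_3 = -3/2x - y² + 11/6y + 4/3 to the basis.

S(f_1,h_3): lcm = xy. S = -7/6x - ⅔y³ + 11/9y² + 13/18y - 7/3.
  leading term x: subtract (7/9)·h_3 from -7/6x - ⅔y³ + 11/9y² + 13/18y - 7/3 → -⅔y³ + 2y² - 19/27y - 91/27
  leading term y³: no divisor's leading term divides it; move -⅔y³ to the remainder.
  leading term y²: no divisor's leading term divides it; move 2y² to the remainder.
  leading term y: no divisor's leading term divides it; move -19/27y to the remainder.
  leading term 1: no divisor's leading term divides it; move -91/27 to the remainder.
  remainder -⅔y³ + 2y² - 19/27y - 91/27 ≠ 0; add h_4 = -⅔y³ + 2y² - 19/27y - 91/27 to the basis.

The other S-polynomials (S(f_2,h_3), S(f_1,h_4), S(f_2,h_4), S(h_3,h_4)) all reduce to 0 modulo the current basis, so we have a Gröbner basis.
Inter-reduce: drop elements whose leading term is divisible by another's, tail-reduce, and make monic.
Reduced Gröbner basis: {x + ⅔y² - 11/9y - 8/9, y³ - 3y² + 19/18y + 91/18}.
Label its elements g_1 = x + ⅔y² - 11/9y - 8/9, g_2 = y³ - 3y² + 19/18y + 91/18.

Reduce p = -2xy - 3x - 32/9y² + 185/27y + 254/27 modulo G:
  leading term xy: subtract (-2y)·g_1 from -2xy - 3x - 32/9y² + 185/27y + 254/27 → -3x + 4/3y³ - 6y² + 137/27y + 254/27
  leading term x: subtract (-3)·g_1 from -3x + 4/3y³ - 6y² + 137/27y + 254/27 → 4/3y³ - 4y² + 38/27y + 182/27
  leading term y³: subtract (4/3)·g_2 from 4/3y³ - 4y² + 38/27y + 182/27 → 0
  normal form = 0.
Since the normal form is 0, p ∈ I.

-2xy - 3x - 32/9y² + 185/27y + 254/27 lies in I (it reduces to 0).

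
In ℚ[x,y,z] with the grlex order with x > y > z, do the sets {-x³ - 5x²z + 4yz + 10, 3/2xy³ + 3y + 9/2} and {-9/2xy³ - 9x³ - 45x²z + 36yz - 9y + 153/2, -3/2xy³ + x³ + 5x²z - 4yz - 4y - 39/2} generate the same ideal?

Since reduced Gröbner bases are canonical representatives of ideals under a given ordering, it suffices to compute and compare them.
Buchberger on the first generating set:
f_1 = -x³ - 5x²z + 4yz + 10, LT = x³.
f_2 = 3/2xy³ + 3y + 9/2, LT = xy³.

S(f_1,f_2): lcm = x³y³. S = 5x²y³z - 4y⁴z - 2x²y - 10y³ - 3x².
  reduce S modulo (f_1, f_2):
  remainder -4y⁴z - 2x²y - 10xyz - 10y³ - 3x² - 15xz ≠ 0; add g_3 = -4y⁴z - 2x²y - 10xyz - 10y³ - 3x² - 15xz to the basis.

The other S-polynomials (S(f_1,g_3), S(f_2,g_3)) all reduce to 0 modulo the current basis, so we have a Gröbner basis.
Inter-reduce: drop elements whose leading term is divisible by another's, tail-reduce, and make monic.
Reduced Gröbner basis: {y⁴z + ½x²y + 5/2xyz + 5/2y³ + ¾x² + 15/4xz, xy³ + 2y + 3, x³ + 5x²z - 4yz - 10}.

Buchberger on the second generating set:
h_1 = -9/2xy³ - 9x³ - 45x²z + 36yz - 9y + 153/2, LT = xy³.
h_2 = -3/2xy³ + x³ + 5x²z - 4yz - 4y - 39/2, LT = xy³.

S(h_1,h_2): lcm = xy³. S = 8/3x³ + 40/3x²z - 32/3yz - ⅔y - 30.
  reduce S modulo (h_1, h_2):
  remainder 8/3x³ + 40/3x²z - 32/3yz - ⅔y - 30 ≠ 0; add k_3 = 8/3x³ + 40/3x²z - 32/3yz - ⅔y - 30 to the basis.

S(h_1,k_3): lcm = x³y³. S = -5x²y³z + 2x⁵ + 10x⁴z + 4y⁴z - 8x²yz + ¼y⁴ + 2x²y + 45/4y³ - 17x².
  reduce S modulo (h_1, h_2, k_3):
  remainder 4y⁴z + ¼y⁴ + 5/2x²y + 25/2xyz + 45/4y³ + 11/2x² + 55/2xz ≠ 0; add k_4 = 4y⁴z + ¼y⁴ + 5/2x²y + 25/2xyz + 45/4y³ + 11/2x² + 55/2xz to the basis.

The other S-polynomials (S(h_2,k_3), S(h_1,k_4), S(h_2,k_4), S(k_3,k_4)) all reduce to 0 modulo the current basis, so we have a Gröbner basis.
Inter-reduce: drop elements whose leading term is divisible by another's, tail-reduce, and make monic.
Reduced Gröbner basis: {y⁴z + 1/16y⁴ + ⅝x²y + 25/8xyz + 45/16y³ + 11/8x² + 55/8xz, xy³ + 5/2y + 11/2, x³ + 5x²z - 4yz - ¼y - 45/4}.

The bases are distinct; the ideals are different.

No, the ideals differ.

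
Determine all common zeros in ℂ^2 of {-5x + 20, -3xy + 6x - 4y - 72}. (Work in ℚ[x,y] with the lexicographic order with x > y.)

{(4, -3)}

Compute a lex Gröbner basis by Buchberger's algorithm.
f_1 = -5x + 20, LT = x.
f_2 = -3xy + 6x - 4y - 72, LT = xy.

S(f_1,f_2): lcm = xy. S = 2x - 16/3y - 24.
  reduce S modulo (f_1, f_2):
  remainder -16/3y - 16 ≠ 0; add h_3 = -16/3y - 16 to the basis.

The other S-polynomials (S(f_1,h_3), S(f_2,h_3)) all reduce to 0 modulo the current basis, so we have a Gröbner basis.
Inter-reduce: drop elements whose leading term is divisible by another's, tail-reduce, and make monic.
Reduced Gröbner basis: {x - 4, y + 3}.

The lex basis is triangular: the last element involves only y. Solving y + 3 = 0 gives y ∈ {-3}; substituting each value into the earlier elements determines the remaining variables.
  y = -3: the earlier basis element becomes x - 4 = 0, giving x = 4 — point (4, -3).
A lex Gröbner basis triangularizes the system, enabling back-substitution.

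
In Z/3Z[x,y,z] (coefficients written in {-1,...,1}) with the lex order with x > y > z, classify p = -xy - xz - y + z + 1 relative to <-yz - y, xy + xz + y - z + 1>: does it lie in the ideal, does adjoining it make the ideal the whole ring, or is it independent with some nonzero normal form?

First compute the reduced Gröbner basis of I by Buchberger's algorithm.
f_1 = -yz - y, LT = yz.
f_2 = xy + xz + y - z + 1, LT = xy.

S(f_1,f_2): lcm = xyz. S = xy - xz^{2} - yz + z^{2} - z.
  reduce S modulo (f_1, f_2):
  remainder -xz^{2} - xz + z^{2} - 1 ≠ 0; add h_3 = -xz^{2} - xz + z^{2} - 1 to the basis.

The other S-polynomials (S(f_1,h_3), S(f_2,h_3)) all reduce to 0 modulo the current basis, so we have a Gröbner basis.
Inter-reduce: drop elements whose leading term is divisible by another's, tail-reduce, and make monic.
Reduced Gröbner basis: {xy + xz + y - z + 1, xz^{2} + xz - z^{2} + 1, yz + y}.
Label its elements g_1 = xy + xz + y - z + 1, g_2 = xz^{2} + xz - z^{2} + 1, g_3 = yz + y.

Reduce p = -xy - xz - y + z + 1 modulo G:
  leading term xy: subtract (-1)·g_1 from -xy - xz - y + z + 1 → -1
  leading term 1: no divisor's leading term divides it; move -1 to the remainder.
  normal form = -1.
The normal form is nonzero, so p ∉ I. Since p minus its normal form lies in I, I + (p) = I + (r) where r = -1; decide whether this ideal is the whole ring.
Here r = -1 is a nonzero constant, hence a unit: 1 ∈ I + (p), the Gröbner basis of I + (p) is {1}, and the enlarged system has no common solution — adjoining p is inconsistent.

The remainder on division by a Gröbner basis is unique — it is the normal form.

Adjoining -xy - xz - y + z + 1 makes the ideal the whole ring: the system is inconsistent.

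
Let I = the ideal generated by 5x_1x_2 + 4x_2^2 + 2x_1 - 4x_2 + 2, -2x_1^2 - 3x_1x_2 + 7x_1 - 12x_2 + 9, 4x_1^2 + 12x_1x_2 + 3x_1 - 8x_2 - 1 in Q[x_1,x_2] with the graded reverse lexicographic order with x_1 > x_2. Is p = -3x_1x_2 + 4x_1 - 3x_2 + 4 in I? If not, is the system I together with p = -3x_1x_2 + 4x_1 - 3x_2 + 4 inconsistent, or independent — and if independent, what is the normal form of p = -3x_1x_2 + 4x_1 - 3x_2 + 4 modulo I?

First compute the reduced Gröbner basis of I by Buchberger's algorithm.
f_1 = 5x_1x_2 + 4x_2^2 + 2x_1 - 4x_2 + 2, LT = x_1x_2.
f_2 = -2x_1^2 - 3x_1x_2 + 7x_1 - 12x_2 + 9, LT = x_1^2.
f_3 = 4x_1^2 + 12x_1x_2 + 3x_1 - 8x_2 - 1, LT = x_1^2.

S(f_1,f_2): lcm = x_1^2x_2. S = -7/10x_1x_2^2 + 2/5x_1^2 + 27/10x_1x_2 - 6x_2^2 + 2/5x_1 + 9/2x_2.
  leading term x_1x_2^2: subtract (-7/50x_2)·f_1 from -7/10x_1x_2^2 + 2/5x_1^2 + 27/10x_1x_2 - 6x_2^2 + 2/5x_1 + 9/2x_2 → 14/25x_2^3 + 2/5x_1^2 + 149/50x_1x_2 - 164/25x_2^2 + 2/5x_1 + 239/50x_2
  leading term x_2^3: no divisor's leading term divides it; move 14/25x_2^3 to the remainder.
  leading term x_1^2: subtract (-1/5)·f_2 from 2/5x_1^2 + 149/50x_1x_2 - 164/25x_2^2 + 2/5x_1 + 239/50x_2 → 119/50x_1x_2 - 164/25x_2^2 + 9/5x_1 + 119/50x_2 + 9/5
  leading term x_1x_2: subtract (119/250)·f_1 from 119/50x_1x_2 - 164/25x_2^2 + 9/5x_1 + 119/50x_2 + 9/5 → -1058/125x_2^2 + 106/125x_1 + 1071/250x_2 + 106/125
  leading term x_2^2: no divisor's leading term divides it; move -1058/125x_2^2 to the remainder.
  leading term x_1: no divisor's leading term divides it; move 106/125x_1 to the remainder.
  leading term x_2: no divisor's leading term divides it; move 1071/250x_2 to the remainder.
  leading term 1: no divisor's leading term divides it; move 106/125 to the remainder.
  remainder 14/25x_2^3 - 1058/125x_2^2 + 106/125x_1 + 1071/250x_2 + 106/125 ≠ 0; add h_4 = 14/25x_2^3 - 1058/125x_2^2 + 106/125x_1 + 1071/250x_2 + 106/125 to the basis.

S(f_1,f_3): lcm = x_1^2x_2. S = -11/5x_1x_2^2 + 2/5x_1^2 - 31/20x_1x_2 + 2x_2^2 + 2/5x_1 + 1/4x_2.
  leading term x_1x_2^2: subtract (-11/25x_2)·f_1 from -11/5x_1x_2^2 + 2/5x_1^2 - 31/20x_1x_2 + 2x_2^2 + 2/5x_1 + 1/4x_2 → 44/25x_2^3 + 2/5x_1^2 - 67/100x_1x_2 + 6/25x_2^2 + 2/5x_1 + 113/100x_2
  leading term x_2^3: subtract (22/7)·h_4 from 44/25x_2^3 + 2/5x_1^2 - 67/100x_1x_2 + 6/25x_2^2 + 2/5x_1 + 113/100x_2 → 2/5x_1^2 - 67/100x_1x_2 + 23486/875x_2^2 - 1982/875x_1 - 6167/500x_2 - 2332/875
  leading term x_1^2: subtract (-1/5)·f_2 from 2/5x_1^2 - 67/100x_1x_2 + 23486/875x_2^2 - 1982/875x_1 - 6167/500x_2 - 2332/875 → -127/100x_1x_2 + 23486/875x_2^2 - 757/875x_1 - 7367/500x_2 - 757/875
  leading term x_1x_2: subtract (-127/500)·f_1 from -127/100x_1x_2 + 23486/875x_2^2 - 757/875x_1 - 7367/500x_2 - 757/875 → 195/7x_2^2 - 5/14x_1 - 63/4x_2 - 5/14
  leading term x_2^2: no divisor's leading term divides it; move 195/7x_2^2 to the remainder.
  leading term x_1: no divisor's leading term divides it; move -5/14x_1 to the remainder.
  leading term x_2: no divisor's leading term divides it; move -63/4x_2 to the remainder.
  leading term 1: no divisor's leading term divides it; move -5/14 to the remainder.
  remainder 195/7x_2^2 - 5/14x_1 - 63/4x_2 - 5/14 ≠ 0; add h_5 = 195/7x_2^2 - 5/14x_1 - 63/4x_2 - 5/14 to the basis.

S(f_2,f_3): lcm = x_1^2. S = -3/2x_1x_2 - 17/4x_1 + 8x_2 - 17/4.
  leading term x_1x_2: subtract (-3/10)·f_1 from -3/2x_1x_2 - 17/4x_1 + 8x_2 - 17/4 → 6/5x_2^2 - 73/20x_1 + 34/5x_2 - 73/20
  leading term x_2^2: subtract (14/325)·h_5 from 6/5x_2^2 - 73/20x_1 + 34/5x_2 - 73/20 → -189/52x_1 + 4861/650x_2 - 189/52
  leading term x_1: no divisor's leading term divides it; move -189/52x_1 to the remainder.
  leading term x_2: no divisor's leading term divides it; move 4861/650x_2 to the remainder.
  leading term 1: no divisor's leading term divides it; move -189/52 to the remainder.
  remainder -189/52x_1 + 4861/650x_2 - 189/52 ≠ 0; add h_6 = -189/52x_1 + 4861/650x_2 - 189/52 to the basis.

S(f_1,h_5): lcm = x_1x_2^2. S = 4/5x_2^3 + 1/78x_1^2 + 251/260x_1x_2 - 4/5x_2^2 + 1/78x_1 + 2/5x_2.
  leading term x_2^3: subtract (10/7)·h_4 from 4/5x_2^3 + 1/78x_1^2 + 251/260x_1x_2 - 4/5x_2^2 + 1/78x_1 + 2/5x_2 → 1/78x_1^2 + 251/260x_1x_2 + 1976/175x_2^2 - 16361/13650x_1 - 143/25x_2 - 212/175
  leading term x_1^2: subtract (-1/156)·f_2 from 1/78x_1^2 + 251/260x_1x_2 + 1976/175x_2^2 - 16361/13650x_1 - 143/25x_2 - 212/175 → 123/130x_1x_2 + 1976/175x_2^2 - 10499/9100x_1 - 1884/325x_2 - 10499/9100
  leading term x_1x_2: subtract (123/650)·f_1 from 123/130x_1x_2 + 1976/175x_2^2 - 10499/9100x_1 - 1884/325x_2 - 10499/9100 → 23966/2275x_2^2 - 13943/9100x_1 - 126/25x_2 - 13943/9100
  leading term x_2^2: subtract (23966/63375)·h_5 from 23966/2275x_2^2 - 13943/9100x_1 - 126/25x_2 - 13943/9100 → -14167/10140x_1 + 38703/42250x_2 - 14167/10140
  leading term x_1: subtract (14167/36855)·h_6 from -14167/10140x_1 + 38703/42250x_2 - 14167/10140 → -1804661/921375x_2
  leading term x_2: no divisor's leading term divides it; move -1804661/921375x_2 to the remainder.
  remainder -1804661/921375x_2 ≠ 0; add h_7 = -1804661/921375x_2 to the basis.

The other S-polynomials (S(f_1,h_4), S(f_2,h_4), S(f_3,h_4), S(f_2,h_5), S(f_3,h_5), S(h_4,h_5), S(f_1,h_6), S(f_2,h_6), S(f_3,h_6), S(h_4,h_6), S(h_5,h_6), S(f_1,h_7), S(f_2,h_7), S(f_3,h_7), S(h_4,h_7), S(h_5,h_7), S(h_6,h_7)) all reduce to 0 modulo the current basis, so we have a Gröbner basis.
Inter-reduce: drop elements whose leading term is divisible by another's, tail-reduce, and make monic.
Reduced Gröbner basis: {x_1 + 1, x_2}.
Label its elements g_1 = x_1 + 1, g_2 = x_2.

Reduce p = -3x_1x_2 + 4x_1 - 3x_2 + 4 modulo G:
  leading term x_1x_2: subtract (-3x_2)·g_1 from -3x_1x_2 + 4x_1 - 3x_2 + 4 → 4x_1 + 4
  leading term x_1: subtract (4)·g_1 from 4x_1 + 4 → 0
  normal form = 0.
Since the normal form is 0, p ∈ I.

-3x_1x_2 + 4x_1 - 3x_2 + 4 lies in I (it reduces to 0).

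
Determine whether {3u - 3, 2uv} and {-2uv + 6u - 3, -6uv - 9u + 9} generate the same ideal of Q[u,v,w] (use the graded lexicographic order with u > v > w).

For a fixed monomial order, each ideal has a unique reduced Gröbner basis; comparing bases decides equality.
Buchberger on the first generating set:
f_1 = 3u - 3, LT = u.
f_2 = 2uv, LT = uv.

S(f_1,f_2): lcm = uv. S = -v.
  reduce S modulo (f_1, f_2):
  remainder -v ≠ 0; add g_3 = -v to the basis.

The other S-polynomials (S(f_1,g_3), S(f_2,g_3)) all reduce to 0 modulo the current basis, so we have a Gröbner basis.
Inter-reduce: drop elements whose leading term is divisible by another's, tail-reduce, and make monic.
Reduced Gröbner basis: {u - 1, v}.

Buchberger on the second generating set:
h_1 = -2uv + 6u - 3, LT = uv.
h_2 = -6uv - 9u + 9, LT = uv.

S(h_1,h_2): lcm = uv. S = -\tfrac{9}{2}u + 3.
  reduce S modulo (h_1, h_2):
  remainder -\tfrac{9}{2}u + 3 ≠ 0; add k_3 = -\tfrac{9}{2}u + 3 to the basis.

S(h_1,k_3): lcm = uv. S = -3u + \tfrac{2}{3}v + \tfrac{3}{2}.
  reduce S modulo (h_1, h_2, k_3):
  remainder \tfrac{2}{3}v - \tfrac{1}{2} ≠ 0; add k_4 = \tfrac{2}{3}v - \tfrac{1}{2} to the basis.

The other S-polynomials (S(h_2,k_3), S(h_1,k_4), S(h_2,k_4), S(k_3,k_4)) all reduce to 0 modulo the current basis, so we have a Gröbner basis.
Inter-reduce: drop elements whose leading term is divisible by another's, tail-reduce, and make monic.
Reduced Gröbner basis: {u - \tfrac{2}{3}, v - \tfrac{3}{4}}.

Since the reduced bases disagree, the two ideals are not the same.

No, the ideals differ.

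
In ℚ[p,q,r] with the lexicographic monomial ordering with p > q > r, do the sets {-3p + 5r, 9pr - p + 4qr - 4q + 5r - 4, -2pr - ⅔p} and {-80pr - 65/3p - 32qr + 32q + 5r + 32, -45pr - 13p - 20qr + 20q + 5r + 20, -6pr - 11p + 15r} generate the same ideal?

Yes, the ideals are equal.

Two ideals are equal iff their reduced Gröbner bases coincide (the reduced basis is unique for a fixed ordering).
Buchberger on the first generating set:
f_1 = -3p + 5r, LT = p.
f_2 = 9pr - p + 4qr - 4q + 5r - 4, LT = pr.
f_3 = -2pr - ⅔p, LT = pr.

S(f_1,f_2): lcm = pr. S = 1/9p - 4/9qr + 4/9q - 5/3r² - 5/9r + 4/9.
  leading term p: subtract (-1/27)·f_1 from 1/9p - 4/9qr + 4/9q - 5/3r² - 5/9r + 4/9 → -4/9qr + 4/9q - 5/3r² - 10/27r + 4/9
  leading term qr: no divisor's leading term divides it; move -4/9qr to the remainder.
  leading term q: no divisor's leading term divides it; move 4/9q to the remainder.
  leading term r²: no divisor's leading term divides it; move -5/3r² to the remainder.
  leading term r: no divisor's leading term divides it; move -10/27r to the remainder.
  leading term 1: no divisor's leading term divides it; move 4/9 to the remainder.
  remainder -4/9qr + 4/9q - 5/3r² - 10/27r + 4/9 ≠ 0; add g_4 = -4/9qr + 4/9q - 5/3r² - 10/27r + 4/9 to the basis.

S(f_1,f_3): lcm = pr. S = -⅓p - 5/3r².
  leading term p: subtract (1/9)·f_1 from -⅓p - 5/3r² → -5/3r² - 5/9r
  leading term r²: no divisor's leading term divides it; move -5/3r² to the remainder.
  leading term r: no divisor's leading term divides it; move -5/9r to the remainder.
  remainder -5/3r² - 5/9r ≠ 0; add g_5 = -5/3r² - 5/9r to the basis.

S(f_3,g_4): lcm = pqr. S = 4/3pq - 15/4pr² - ⅚pr + p.
  leading term pq: subtract (-4/9q)·f_1 from 4/3pq - 15/4pr² - ⅚pr + p → -15/4pr² - ⅚pr + p + 20/9qr
  leading term pr²: subtract (5/4r²)·f_1 from -15/4pr² - ⅚pr + p + 20/9qr → -⅚pr + p + 20/9qr - 25/4r³
  leading term pr: subtract (5/18r)·f_1 from -⅚pr + p + 20/9qr - 25/4r³ → p + 20/9qr - 25/4r³ - 25/18r²
  leading term p: subtract (-⅓)·f_1 from p + 20/9qr - 25/4r³ - 25/18r² → 20/9qr - 25/4r³ - 25/18r² + 5/3r
  leading term qr: subtract (-5)·g_4 from 20/9qr - 25/4r³ - 25/18r² + 5/3r → 20/9q - 25/4r³ - 175/18r² - 5/27r + 20/9
  leading term q: no divisor's leading term divides it; move 20/9q to the remainder.
  leading term r³: subtract (15/4r)·g_5 from -25/4r³ - 175/18r² - 5/27r + 20/9 → -275/36r² - 5/27r + 20/9
  leading term r²: subtract (55/12)·g_5 from -275/36r² - 5/27r + 20/9 → 85/36r + 20/9
  leading term r: no divisor's leading term divides it; move 85/36r to the remainder.
  leading term 1: no divisor's leading term divides it; move 20/9 to the remainder.
  remainder 20/9q + 85/36r + 20/9 ≠ 0; add g_6 = 20/9q + 85/36r + 20/9 to the basis.

The other S-polynomials (S(f_2,f_3), S(f_1,g_4), S(f_2,g_4), S(f_1,g_5), S(f_2,g_5), S(f_3,g_5), S(g_4,g_5), S(f_1,g_6), S(f_2,g_6), S(f_3,g_6), S(g_4,g_6), S(g_5,g_6)) all reduce to 0 modulo the current basis, so we have a Gröbner basis.
Inter-reduce: drop elements whose leading term is divisible by another's, tail-reduce, and make monic.
Reduced Gröbner basis: {p - 5/3r, q + 17/16r + 1, r² + ⅓r}.

Buchberger on the second generating set:
h_1 = -80pr - 65/3p - 32qr + 32q + 5r + 32, LT = pr.
h_2 = -45pr - 13p - 20qr + 20q + 5r + 20, LT = pr.
h_3 = -6pr - 11p + 15r, LT = pr.

S(h_1,h_2): lcm = pr. S = -13/720p - 2/45qr + 2/45q + 7/144r + 2/45.
  leading term p: no divisor's leading term divides it; move -13/720p to the remainder.
  leading term qr: no divisor's leading term divides it; move -2/45qr to the remainder.
  leading term q: no divisor's leading term divides it; move 2/45q to the remainder.
  leading term r: no divisor's leading term divides it; move 7/144r to the remainder.
  leading term 1: no divisor's leading term divides it; move 2/45 to the remainder.
  remainder -13/720p - 2/45qr + 2/45q + 7/144r + 2/45 ≠ 0; add k_4 = -13/720p - 2/45qr + 2/45q + 7/144r + 2/45 to the basis.

S(h_1,h_3): lcm = pr. S = -25/16p + ⅖qr - ⅖q + 39/16r - ⅖.
  leading term p: subtract (1125/13)·k_4 from -25/16p + ⅖qr - ⅖q + 39/16r - ⅖ → 276/65qr - 276/65q - 23/13r - 276/65
  leading term qr: no divisor's leading term divides it; move 276/65qr to the remainder.
  leading term q: no divisor's leading term divides it; move -276/65q to the remainder.
  leading term r: no divisor's leading term divides it; move -23/13r to the remainder.
  leading term 1: no divisor's leading term divides it; move -276/65 to the remainder.
  remainder 276/65qr - 276/65q - 23/13r - 276/65 ≠ 0; add k_5 = 276/65qr - 276/65q - 23/13r - 276/65 to the basis.

S(h_1,k_4): lcm = pr. S = 13/48p - 32/13qr² + 186/65qr - ⅖q + 35/13r² + 499/208r - ⅖.
  leading term p: subtract (-15)·k_4 from 13/48p - 32/13qr² + 186/65qr - ⅖q + 35/13r² + 499/208r - ⅖ → -32/13qr² + 428/195qr + 4/15q + 35/13r² + 122/39r + 4/15
  leading term qr²: subtract (-40/69r)·k_5 from -32/13qr² + 428/195qr + 4/15q + 35/13r² + 122/39r + 4/15 → -4/15qr + 4/15q + 5/3r² + ⅔r + 4/15
  leading term qr: subtract (-13/207)·k_5 from -4/15qr + 4/15q + 5/3r² + ⅔r + 4/15 → 5/3r² + 5/9r
  leading term r²: no divisor's leading term divides it; move 5/3r² to the remainder.
  leading term r: no divisor's leading term divides it; move 5/9r to the remainder.
  remainder 5/3r² + 5/9r ≠ 0; add k_6 = 5/3r² + 5/9r to the basis.

S(h_1,k_5): lcm = pqr. S = 61/48pq + 5/12pr + p + ⅖q²r - ⅖q² - 1/16qr - ⅖q.
  leading term pq: subtract (-915/13q)·k_4 from 61/48pq + 5/12pr + p + ⅖q²r - ⅖q² - 1/16qr - ⅖q → 5/12pr + p - 532/195q²r + 532/195q² + 131/39qr + 532/195q
  leading term pr: subtract (-1/192)·h_1 from 5/12pr + p - 532/195q²r + 532/195q² + 131/39qr + 532/195q → 511/576p - 532/195q²r + 532/195q² + 83/26qr + 1129/390q + 5/192r + ⅙
  leading term p: subtract (-2555/52)·k_4 from 511/576p - 532/195q²r + 532/195q² + 83/26qr + 1129/390q + 5/192r + ⅙ → -532/195q²r + 532/195q² + 118/117qr + 2971/585q + 565/234r + 275/117
  leading term q²r: subtract (-133/207q)·k_5 from -532/195q²r + 532/195q² + 118/117qr + 2971/585q + 565/234r + 275/117 → -5/39qr + 275/117q + 565/234r + 275/117
  leading term qr: subtract (-25/828)·k_5 from -5/39qr + 275/117q + 565/234r + 275/117 → 20/9q + 85/36r + 20/9
  leading term q: no divisor's leading term divides it; move 20/9q to the remainder.
  leading term r: no divisor's leading term divides it; move 85/36r to the remainder.
  leading term 1: no divisor's leading term divides it; move 20/9 to the remainder.
  remainder 20/9q + 85/36r + 20/9 ≠ 0; add k_7 = 20/9q + 85/36r + 20/9 to the basis.

The other S-polynomials (S(h_2,h_3), S(h_2,k_4), S(h_3,k_4), S(h_2,k_5), S(h_3,k_5), S(k_4,k_5), S(h_1,k_6), S(h_2,k_6), S(h_3,k_6), S(k_4,k_6), S(k_5,k_6), S(h_1,k_7), S(h_2,k_7), S(h_3,k_7), S(k_4,k_7), S(k_5,k_7), S(k_6,k_7)) all reduce to 0 modulo the current basis, so we have a Gröbner basis.
Inter-reduce: drop elements whose leading term is divisible by another's, tail-reduce, and make monic.
Reduced Gröbner basis: {p - 5/3r, q + 17/16r + 1, r² + ⅓r}.

Same reduced basis, so the two generating sets span the same ideal.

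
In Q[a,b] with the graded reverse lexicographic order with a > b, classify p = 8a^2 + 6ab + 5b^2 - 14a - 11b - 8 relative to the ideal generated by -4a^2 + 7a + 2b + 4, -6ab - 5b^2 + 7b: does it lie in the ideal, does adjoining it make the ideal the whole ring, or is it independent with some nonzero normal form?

First compute the reduced Gröbner basis of I by Buchberger's algorithm.
f_1 = -4a^2 + 7a + 2b + 4, LT = a^2.
f_2 = -6ab - 5b^2 + 7b, LT = ab.

S(f_1,f_2): lcm = a^2b. S = -5/6ab^2 - 7/12ab - 1/2b^2 - b.
  leading term ab^2: subtract (5/36b)·f_2 from -5/6ab^2 - 7/12ab - 1/2b^2 - b → 25/36b^3 - 7/12ab - 53/36b^2 - b
  leading term b^3: no divisor's leading term divides it; move 25/36b^3 to the remainder.
  leading term ab: subtract (7/72)·f_2 from -7/12ab - 53/36b^2 - b → -71/72b^2 - 121/72b
  leading term b^2: no divisor's leading term divides it; move -71/72b^2 to the remainder.
  leading term b: no divisor's leading term divides it; move -121/72b to the remainder.
  remainder 25/36b^3 - 71/72b^2 - 121/72b ≠ 0; add h_3 = 25/36b^3 - 71/72b^2 - 121/72b to the basis.

The other S-polynomials (S(f_1,h_3), S(f_2,h_3)) all reduce to 0 modulo the current basis, so we have a Gröbner basis.
Inter-reduce: drop elements whose leading term is divisible by another's, tail-reduce, and make monic.
Reduced Gröbner basis: {b^3 - 71/50b^2 - 121/50b, a^2 - 7/4a - 1/2b - 1, ab + 5/6b^2 - 7/6b}.
Label its elements g_1 = b^3 - 71/50b^2 - 121/50b, g_2 = a^2 - 7/4a - 1/2b - 1, g_3 = ab + 5/6b^2 - 7/6b.

Reduce p = 8a^2 + 6ab + 5b^2 - 14a - 11b - 8 modulo G:
  leading term a^2: subtract (8)·g_2 from 8a^2 + 6ab + 5b^2 - 14a - 11b - 8 → 6ab + 5b^2 - 7b
  leading term ab: subtract (6)·g_3 from 6ab + 5b^2 - 7b → 0
  normal form = 0.
Since the normal form is 0, p ∈ I.

8a^2 + 6ab + 5b^2 - 14a - 11b - 8 lies in I (it reduces to 0).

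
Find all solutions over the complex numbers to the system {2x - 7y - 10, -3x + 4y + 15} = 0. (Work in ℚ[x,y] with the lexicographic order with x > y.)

{(5, 0)}

Compute a lex Gröbner basis by Buchberger's algorithm.
f_1 = 2x - 7y - 10, LT = x.
f_2 = -3x + 4y + 15, LT = x.

S(f_1,f_2): lcm = x. S = -13/6y.
  reduce S modulo (f_1, f_2):
  remainder -13/6y ≠ 0; add h_3 = -13/6y to the basis.

The other S-polynomials (S(f_1,h_3), S(f_2,h_3)) all reduce to 0 modulo the current basis, so we have a Gröbner basis.
Inter-reduce: drop elements whose leading term is divisible by another's, tail-reduce, and make monic.
Reduced Gröbner basis: {x - 5, y}.

Elimination: the polynomial y lies in the elimination ideal for y, so y ∈ {0}. For each such y, the remaining basis elements (now univariate) give the rest of the solution.
  y = 0: the earlier basis element becomes x - 5 = 0, giving x = 5 — point (5, 0).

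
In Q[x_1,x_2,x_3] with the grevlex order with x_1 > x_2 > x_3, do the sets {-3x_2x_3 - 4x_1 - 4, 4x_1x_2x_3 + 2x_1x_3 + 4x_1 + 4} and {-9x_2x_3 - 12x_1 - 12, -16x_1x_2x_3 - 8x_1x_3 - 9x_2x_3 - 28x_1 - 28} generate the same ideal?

Yes, the ideals are equal.

Equality of ideals is decidable: compute both reduced Gröbner bases (unique for the ordering) and check whether they agree.
Buchberger on the first generating set:
f_1 = -3x_2x_3 - 4x_1 - 4, LT = x_2x_3.
f_2 = 4x_1x_2x_3 + 2x_1x_3 + 4x_1 + 4, LT = x_1x_2x_3.

S(f_1,f_2): lcm = x_1x_2x_3. S = 4/3x_1^2 - 1/2x_1x_3 + 1/3x_1 - 1.
  leading term x_1^2: no divisor's leading term divides it; move 4/3x_1^2 to the remainder.
  leading term x_1x_3: no divisor's leading term divides it; move -1/2x_1x_3 to the remainder.
  leading term x_1: no divisor's leading term divides it; move 1/3x_1 to the remainder.
  leading term 1: no divisor's leading term divides it; move -1 to the remainder.
  remainder 4/3x_1^2 - 1/2x_1x_3 + 1/3x_1 - 1 ≠ 0; add g_3 = 4/3x_1^2 - 1/2x_1x_3 + 1/3x_1 - 1 to the basis.

The other S-polynomials (S(f_1,g_3), S(f_2,g_3)) all reduce to 0 modulo the current basis, so we have a Gröbner basis.
Inter-reduce: drop elements whose leading term is divisible by another's, tail-reduce, and make monic.
Reduced Gröbner basis: {x_1^2 - 3/8x_1x_3 + 1/4x_1 - 3/4, x_2x_3 + 4/3x_1 + 4/3}.

Buchberger on the second generating set:
h_1 = -9x_2x_3 - 12x_1 - 12, LT = x_2x_3.
h_2 = -16x_1x_2x_3 - 8x_1x_3 - 9x_2x_3 - 28x_1 - 28, LT = x_1x_2x_3.

S(h_1,h_2): lcm = x_1x_2x_3. S = 4/3x_1^2 - 1/2x_1x_3 - 9/16x_2x_3 - 5/12x_1 - 7/4.
  leading term x_1^2: no divisor's leading term divides it; move 4/3x_1^2 to the remainder.
  leading term x_1x_3: no divisor's leading term divides it; move -1/2x_1x_3 to the remainder.
  leading term x_2x_3: subtract (1/16)·h_1 from -9/16x_2x_3 - 5/12x_1 - 7/4 → 1/3x_1 - 1
  leading term x_1: no divisor's leading term divides it; move 1/3x_1 to the remainder.
  leading term 1: no divisor's leading term divides it; move -1 to the remainder.
  remainder 4/3x_1^2 - 1/2x_1x_3 + 1/3x_1 - 1 ≠ 0; add k_3 = 4/3x_1^2 - 1/2x_1x_3 + 1/3x_1 - 1 to the basis.

The other S-polynomials (S(h_1,k_3), S(h_2,k_3)) all reduce to 0 modulo the current basis, so we have a Gröbner basis.
Inter-reduce: drop elements whose leading term is divisible by another's, tail-reduce, and make monic.
Reduced Gröbner basis: {x_1^2 - 3/8x_1x_3 + 1/4x_1 - 3/4, x_2x_3 + 4/3x_1 + 4/3}.

These coincide, so the ideals are equal.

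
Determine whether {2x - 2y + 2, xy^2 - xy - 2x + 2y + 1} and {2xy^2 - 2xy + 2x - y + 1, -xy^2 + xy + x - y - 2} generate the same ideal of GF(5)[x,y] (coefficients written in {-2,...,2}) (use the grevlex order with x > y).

No, the ideals differ.

Two ideals are equal iff their reduced Gröbner bases coincide (the reduced basis is unique for a fixed ordering).
Buchberger on the first generating set:
f_1 = 2x - 2y + 2, LT = x.
f_2 = xy^2 - xy - 2x + 2y + 1, LT = xy^2.

S(f_1,f_2): lcm = xy^2. S = -y^3 + xy + y^2 + 2x - 2y - 1.
  leading term y^3: no divisor's leading term divides it; move -y^3 to the remainder.
  leading term xy: subtract (-2y)·f_1 from xy + y^2 + 2x - 2y - 1 → 2y^2 + 2x + 2y - 1
  leading term y^2: no divisor's leading term divides it; move 2y^2 to the remainder.
  leading term x: subtract (1)·f_1 from 2x + 2y - 1 → -y + 2
  leading term y: no divisor's leading term divides it; move -y to the remainder.
  leading term 1: no divisor's leading term divides it; move 2 to the remainder.
  remainder -y^3 + 2y^2 - y + 2 ≠ 0; add g_3 = -y^3 + 2y^2 - y + 2 to the basis.

S(f_1,g_3): leading monomials are coprime, so the S-polynomial reduces to 0 (Buchberger's first criterion).
S(f_2,g_3): lcm = xy^3. S = xy^2 + 2xy + 2y^2 + 2x + y.
  leading term xy^2: subtract (-2y^2)·f_1 from xy^2 + 2xy + 2y^2 + 2x + y → y^3 + 2xy + y^2 + 2x + y
  leading term y^3: subtract (-1)·g_3 from y^3 + 2xy + y^2 + 2x + y → 2xy - 2y^2 + 2x + 2
  leading term xy: subtract (y)·f_1 from 2xy - 2y^2 + 2x + 2 → 2x - 2y + 2
  leading term x: subtract (1)·f_1 from 2x - 2y + 2 → 0
  remainder 0.

Every S-polynomial of the final basis reduces to 0, so we have a Gröbner basis.
Inter-reduce: drop elements whose leading term is divisible by another's, tail-reduce, and make monic.
Reduced Gröbner basis: {y^3 - 2y^2 + y - 2, x - y + 1}.

Buchberger on the second generating set:
h_1 = 2xy^2 - 2xy + 2x - y + 1, LT = xy^2.
h_2 = -xy^2 + xy + x - y - 2, LT = xy^2.

S(h_1,h_2): lcm = xy^2. S = 2x + y + 1.
  leading term x: no divisor's leading term divides it; move 2x to the remainder.
  leading term y: no divisor's leading term divides it; move y to the remainder.
  leading term 1: no divisor's leading term divides it; move 1 to the remainder.
  remainder 2x + y + 1 ≠ 0; add k_3 = 2x + y + 1 to the basis.

S(h_1,k_3): lcm = xy^2. S = 2y^3 - xy + 2y^2 + x + 2y - 2.
  leading term y^3: no divisor's leading term divides it; move 2y^3 to the remainder.
  leading term xy: subtract (2y)·k_3 from -xy + 2y^2 + x + 2y - 2 → x - 2
  leading term x: subtract (-2)·k_3 from x - 2 → 2y
  leading term y: no divisor's leading term divides it; move 2y to the remainder.
  remainder 2y^3 + 2y ≠ 0; add k_4 = 2y^3 + 2y to the basis.

S(h_2,k_3): lcm = xy^2. S = 2y^3 - xy + 2y^2 - x + y + 2.
  leading term y^3: subtract (1)·k_4 from 2y^3 - xy + 2y^2 - x + y + 2 → -xy + 2y^2 - x - y + 2
  leading term xy: subtract (2y)·k_3 from -xy + 2y^2 - x - y + 2 → -x + 2y + 2
  leading term x: subtract (2)·k_3 from -x + 2y + 2 → 0
  remainder 0.

S(h_1,k_4): lcm = xy^3. S = -xy^2 + 2y^2 - 2y.
  leading term xy^2: subtract (2)·h_1 from -xy^2 + 2y^2 - 2y → -xy + 2y^2 + x - 2
  leading term xy: subtract (2y)·k_3 from -xy + 2y^2 + x - 2 → x - 2y - 2
  leading term x: subtract (-2)·k_3 from x - 2y - 2 → 0
  remainder 0.

S(h_2,k_4): lcm = xy^3. S = -xy^2 - 2xy + y^2 + 2y.
  leading term xy^2: subtract (2)·h_1 from -xy^2 - 2xy + y^2 + 2y → 2xy + y^2 + x - y - 2
  leading term xy: subtract (y)·k_3 from 2xy + y^2 + x - y - 2 → x - 2y - 2
  leading term x: subtract (-2)·k_3 from x - 2y - 2 → 0
  remainder 0.

S(k_3,k_4): leading monomials are coprime, so the S-polynomial reduces to 0 (Buchberger's first criterion).
Every S-polynomial of the final basis reduces to 0, so we have a Gröbner basis.
Inter-reduce: drop elements whose leading term is divisible by another's, tail-reduce, and make monic.
Reduced Gröbner basis: {y^3 + y, x - 2y - 2}.

These differ, so the ideals are not equal.
The same test decides containment: I ⊆ J iff every generator of I reduces to 0 modulo a Gröbner basis of J.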